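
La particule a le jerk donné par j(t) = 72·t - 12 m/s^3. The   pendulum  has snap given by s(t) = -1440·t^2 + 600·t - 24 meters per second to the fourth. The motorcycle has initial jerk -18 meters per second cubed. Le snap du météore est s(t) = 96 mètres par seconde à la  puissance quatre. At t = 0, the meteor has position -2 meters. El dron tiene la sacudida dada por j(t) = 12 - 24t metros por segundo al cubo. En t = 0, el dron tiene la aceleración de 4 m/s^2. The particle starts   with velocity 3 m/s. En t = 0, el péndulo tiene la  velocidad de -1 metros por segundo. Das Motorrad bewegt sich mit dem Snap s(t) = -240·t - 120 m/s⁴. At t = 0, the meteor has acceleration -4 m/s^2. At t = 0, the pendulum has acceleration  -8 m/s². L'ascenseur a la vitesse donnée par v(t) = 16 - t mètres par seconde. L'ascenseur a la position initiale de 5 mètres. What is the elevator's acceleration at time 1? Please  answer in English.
To solve this, we need to take 1 derivative of our velocity equation v(t) = 16 - t. Taking d/dt of v(t), we find a(t) = -1. From the given acceleration equation a(t) = -1, we substitute t = 1 to get a = -1.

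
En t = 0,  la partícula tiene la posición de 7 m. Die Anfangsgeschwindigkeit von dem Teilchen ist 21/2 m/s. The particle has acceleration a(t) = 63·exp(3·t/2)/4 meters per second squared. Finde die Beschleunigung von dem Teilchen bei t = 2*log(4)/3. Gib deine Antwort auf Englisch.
Using a(t) = 63·exp(3·t/2)/4 and substituting t = 2*log(4)/3, we find a = 63.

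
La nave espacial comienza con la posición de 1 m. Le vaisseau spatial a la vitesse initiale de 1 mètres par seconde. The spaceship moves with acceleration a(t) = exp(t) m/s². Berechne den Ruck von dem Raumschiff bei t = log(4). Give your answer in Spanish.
Para resolver esto, necesitamos tomar 1 derivada de nuestra ecuación de la aceleración a(t) = exp(t). Derivando la aceleración, obtenemos la sacudida: j(t) = exp(t). Usando j(t) = exp(t) y sustituyendo t = log(4), encontramos j = 4.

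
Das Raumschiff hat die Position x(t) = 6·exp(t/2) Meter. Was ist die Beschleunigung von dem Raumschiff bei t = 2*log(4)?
Ausgehend von der Position x(t) = 6·exp(t/2), nehmen wir 2 Ableitungen. Mit d/dt von x(t) finden wir v(t) = 3·exp(t/2). Durch Ableiten von der Geschwindigkeit erhalten wir die Beschleunigung: a(t) = 3·exp(t/2)/2. Mit a(t) = 3·exp(t/2)/2 und Einsetzen von t = 2*log(4), finden wir a = 6.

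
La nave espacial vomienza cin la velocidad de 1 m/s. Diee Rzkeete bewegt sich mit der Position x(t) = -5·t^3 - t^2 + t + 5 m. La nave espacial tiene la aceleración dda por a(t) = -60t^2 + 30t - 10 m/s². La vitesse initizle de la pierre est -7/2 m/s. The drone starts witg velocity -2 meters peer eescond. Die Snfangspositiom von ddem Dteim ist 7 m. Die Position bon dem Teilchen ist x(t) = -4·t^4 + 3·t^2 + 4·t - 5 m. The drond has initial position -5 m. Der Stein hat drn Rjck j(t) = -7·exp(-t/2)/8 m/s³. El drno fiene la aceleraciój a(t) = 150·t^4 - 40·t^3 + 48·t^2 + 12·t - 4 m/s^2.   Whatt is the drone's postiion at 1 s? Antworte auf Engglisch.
Starting from acceleration a(t) = 150·t^4 - 40·t^3 + 48·t^2 + 12·t - 4, we take 2 integrals. Integrating acceleration and using the initial condition v(0) = -2, we get v(t) = 30·t^5 - 10·t^4 + 16·t^3 + 6·t^2 - 4·t - 2. The integral of velocity, with x(0) = -5, gives position: x(t) = 5·t^6 - 2·t^5 + 4·t^4 + 2·t^3 - 2·t^2 - 2·t - 5. Using x(t) = 5·t^6 - 2·t^5 + 4·t^4 + 2·t^3 - 2·t^2 - 2·t - 5 and substituting t = 1, we find x = 0.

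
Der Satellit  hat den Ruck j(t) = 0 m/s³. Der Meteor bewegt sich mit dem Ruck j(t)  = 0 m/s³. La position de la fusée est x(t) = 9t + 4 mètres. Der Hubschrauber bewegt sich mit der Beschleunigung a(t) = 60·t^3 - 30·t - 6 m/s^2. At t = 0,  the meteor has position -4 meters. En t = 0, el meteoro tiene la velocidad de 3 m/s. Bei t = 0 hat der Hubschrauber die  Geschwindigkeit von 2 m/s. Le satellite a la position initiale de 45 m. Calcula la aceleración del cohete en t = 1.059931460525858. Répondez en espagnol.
Partiendo de la posición x(t) = 9·t + 4, tomamos 2 derivadas. Derivando la posición, obtenemos la velocidad: v(t) = 9. La derivada de la velocidad da la aceleración: a(t) = 0. Tenemos la aceleración a(t) = 0. Sustituyendo t = 1.059931460525858: a(1.059931460525858) = 0.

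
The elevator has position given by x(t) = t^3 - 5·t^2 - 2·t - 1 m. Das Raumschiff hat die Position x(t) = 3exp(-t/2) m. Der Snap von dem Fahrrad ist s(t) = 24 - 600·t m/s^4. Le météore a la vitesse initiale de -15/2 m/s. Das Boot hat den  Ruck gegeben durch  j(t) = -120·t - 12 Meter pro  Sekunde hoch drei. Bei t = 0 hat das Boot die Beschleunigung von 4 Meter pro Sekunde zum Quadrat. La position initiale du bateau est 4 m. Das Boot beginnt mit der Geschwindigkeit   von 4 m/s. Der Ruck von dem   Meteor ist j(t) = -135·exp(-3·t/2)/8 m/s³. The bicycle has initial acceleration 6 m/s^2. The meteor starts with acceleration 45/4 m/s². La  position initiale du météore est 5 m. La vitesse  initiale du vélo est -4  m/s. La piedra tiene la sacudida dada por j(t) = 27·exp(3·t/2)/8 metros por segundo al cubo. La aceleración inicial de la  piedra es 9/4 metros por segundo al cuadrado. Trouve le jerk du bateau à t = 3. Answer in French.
Nous avons le jerk j(t) = -120·t - 12. En substituant t = 3: j(3) = -372.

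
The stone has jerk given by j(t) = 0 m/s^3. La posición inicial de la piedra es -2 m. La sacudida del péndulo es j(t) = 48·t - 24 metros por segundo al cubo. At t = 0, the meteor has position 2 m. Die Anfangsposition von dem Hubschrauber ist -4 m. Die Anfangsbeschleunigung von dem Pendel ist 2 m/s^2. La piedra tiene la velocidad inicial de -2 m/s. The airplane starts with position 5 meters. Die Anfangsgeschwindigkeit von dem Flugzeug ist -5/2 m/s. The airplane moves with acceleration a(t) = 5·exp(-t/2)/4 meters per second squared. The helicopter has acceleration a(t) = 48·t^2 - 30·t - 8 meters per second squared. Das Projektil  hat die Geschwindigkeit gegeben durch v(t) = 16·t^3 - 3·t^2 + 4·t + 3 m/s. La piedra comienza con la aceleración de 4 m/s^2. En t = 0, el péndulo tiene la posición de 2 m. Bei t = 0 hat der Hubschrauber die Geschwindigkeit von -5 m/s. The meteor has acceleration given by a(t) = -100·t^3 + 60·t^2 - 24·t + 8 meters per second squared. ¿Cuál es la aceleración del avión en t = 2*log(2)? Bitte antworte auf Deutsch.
Aus der Gleichung für die Beschleunigung a(t) = 5·exp(-t/2)/4, setzen wir t = 2*log(2) ein und erhalten a = 5/8.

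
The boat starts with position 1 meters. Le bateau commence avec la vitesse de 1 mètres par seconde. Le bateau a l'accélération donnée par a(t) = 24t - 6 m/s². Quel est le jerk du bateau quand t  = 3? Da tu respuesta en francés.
Pour résoudre ceci, nous devons prendre 1 dérivée de notre équation de l'accélération a(t) = 24·t - 6. En dérivant l'accélération, nous obtenons le jerk: j(t) = 24. De l'équation du jerk j(t) = 24, nous substituons t = 3 pour obtenir j = 24.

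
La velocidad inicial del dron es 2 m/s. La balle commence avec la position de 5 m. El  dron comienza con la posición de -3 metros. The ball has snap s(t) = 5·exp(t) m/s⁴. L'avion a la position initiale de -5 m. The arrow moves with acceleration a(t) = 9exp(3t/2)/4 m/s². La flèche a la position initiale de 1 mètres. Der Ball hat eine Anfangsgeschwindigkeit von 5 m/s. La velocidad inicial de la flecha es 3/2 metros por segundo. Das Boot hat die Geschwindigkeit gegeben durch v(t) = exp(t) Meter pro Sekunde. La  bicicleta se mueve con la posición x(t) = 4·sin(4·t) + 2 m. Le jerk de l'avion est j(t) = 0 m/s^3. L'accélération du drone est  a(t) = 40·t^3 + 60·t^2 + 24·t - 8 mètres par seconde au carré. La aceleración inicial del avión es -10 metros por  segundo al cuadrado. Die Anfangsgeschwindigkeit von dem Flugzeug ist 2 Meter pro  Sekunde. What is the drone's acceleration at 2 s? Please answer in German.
Wir haben die Beschleunigung a(t) = 40·t^3 + 60·t^2 + 24·t - 8. Durch Einsetzen von t = 2: a(2) = 600.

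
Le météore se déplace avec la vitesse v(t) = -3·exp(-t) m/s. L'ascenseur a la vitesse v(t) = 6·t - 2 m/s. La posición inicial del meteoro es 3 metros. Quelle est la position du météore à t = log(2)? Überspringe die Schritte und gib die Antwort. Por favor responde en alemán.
Bei t = log(2), x = 3/2.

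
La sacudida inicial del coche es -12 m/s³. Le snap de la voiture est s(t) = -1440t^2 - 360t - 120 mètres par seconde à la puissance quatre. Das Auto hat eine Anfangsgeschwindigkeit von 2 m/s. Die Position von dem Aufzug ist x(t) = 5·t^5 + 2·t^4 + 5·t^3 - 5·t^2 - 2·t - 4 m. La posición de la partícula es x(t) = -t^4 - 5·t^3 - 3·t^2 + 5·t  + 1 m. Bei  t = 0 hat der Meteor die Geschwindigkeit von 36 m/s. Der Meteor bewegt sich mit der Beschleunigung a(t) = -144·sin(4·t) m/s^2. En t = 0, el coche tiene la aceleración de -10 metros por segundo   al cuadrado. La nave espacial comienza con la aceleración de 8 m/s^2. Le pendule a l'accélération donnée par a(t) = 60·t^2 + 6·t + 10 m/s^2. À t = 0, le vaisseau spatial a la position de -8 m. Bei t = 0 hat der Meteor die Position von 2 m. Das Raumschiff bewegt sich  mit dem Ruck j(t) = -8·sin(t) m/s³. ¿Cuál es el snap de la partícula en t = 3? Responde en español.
Partiendo de la posición x(t) = -t^4 - 5·t^3 - 3·t^2 + 5·t + 1, tomamos 4 derivadas. Tomando d/dt de x(t), encontramos v(t) = -4·t^3 - 15·t^2 - 6·t + 5. Derivando la velocidad, obtenemos la aceleración: a(t) = -12·t^2 - 30·t - 6. La derivada de la aceleración da la sacudida: j(t) = -24·t - 30. La derivada de la sacudida da el snap: s(t) = -24. Usando s(t) = -24 y sustituyendo t = 3, encontramos s = -24.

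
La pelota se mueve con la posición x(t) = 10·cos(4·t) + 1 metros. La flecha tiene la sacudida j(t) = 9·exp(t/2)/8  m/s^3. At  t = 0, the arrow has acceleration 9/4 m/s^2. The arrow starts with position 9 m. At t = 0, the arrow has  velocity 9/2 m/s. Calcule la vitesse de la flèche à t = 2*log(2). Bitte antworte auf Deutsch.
Ausgehend von dem Ruck j(t) = 9·exp(t/2)/8, nehmen wir 2 Stammfunktionen. Durch Integration von dem Ruck und Verwendung der Anfangsbedingung a(0) = 9/4, erhalten wir a(t) = 9·exp(t/2)/4. Mit ∫a(t)dt und Anwendung von v(0) = 9/2, finden wir v(t) = 9·exp(t/2)/2. Aus der Gleichung für die Geschwindigkeit v(t) = 9·exp(t/2)/2, setzen wir t = 2*log(2) ein und erhalten v = 9.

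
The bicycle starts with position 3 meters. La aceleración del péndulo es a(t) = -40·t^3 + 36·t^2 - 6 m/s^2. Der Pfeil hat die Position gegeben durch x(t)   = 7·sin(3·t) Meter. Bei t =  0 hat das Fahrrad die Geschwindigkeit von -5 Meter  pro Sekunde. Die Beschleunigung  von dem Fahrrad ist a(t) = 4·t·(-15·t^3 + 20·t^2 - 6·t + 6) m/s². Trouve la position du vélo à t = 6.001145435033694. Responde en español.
Debemos encontrar la integral de nuestra ecuación de la aceleración a(t) = 4·t·(-15·t^3 + 20·t^2 - 6·t + 6) 2 veces. La antiderivada de la aceleración, con v(0) = -5, da la velocidad: v(t) = -12·t^5 + 20·t^4 - 8·t^3 + 12·t^2 - 5. Integrando la velocidad y usando la condición inicial x(0) = 3, obtenemos x(t) = -2·t^6 + 4·t^5 - 2·t^4 + 4·t^3 - 5·t + 3. Usando x(t) = -2·t^6 + 4·t^5 - 2·t^4 + 4·t^3 - 5·t + 3 y sustituyendo t = 6.001145435033694, encontramos x = -64041.7235275131.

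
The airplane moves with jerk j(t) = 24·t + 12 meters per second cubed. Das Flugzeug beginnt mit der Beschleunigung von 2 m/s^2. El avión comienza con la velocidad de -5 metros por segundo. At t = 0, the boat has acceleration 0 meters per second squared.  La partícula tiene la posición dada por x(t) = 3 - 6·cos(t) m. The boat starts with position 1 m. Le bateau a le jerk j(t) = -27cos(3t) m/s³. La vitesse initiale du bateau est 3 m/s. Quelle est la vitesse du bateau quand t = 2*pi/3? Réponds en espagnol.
Necesitamos integrar nuestra ecuación de la sacudida j(t) = -27·cos(3·t) 2 veces. Integrando la sacudida y usando la condición inicial a(0) = 0, obtenemos a(t) = -9·sin(3·t). Tomando ∫a(t)dt y aplicando v(0) = 3, encontramos v(t) = 3·cos(3·t). Usando v(t) = 3·cos(3·t) y sustituyendo t = 2*pi/3, encontramos v = 3.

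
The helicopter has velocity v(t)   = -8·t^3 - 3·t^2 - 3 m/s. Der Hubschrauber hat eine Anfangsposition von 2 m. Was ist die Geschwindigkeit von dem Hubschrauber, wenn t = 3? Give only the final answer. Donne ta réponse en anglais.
v(3) = -246.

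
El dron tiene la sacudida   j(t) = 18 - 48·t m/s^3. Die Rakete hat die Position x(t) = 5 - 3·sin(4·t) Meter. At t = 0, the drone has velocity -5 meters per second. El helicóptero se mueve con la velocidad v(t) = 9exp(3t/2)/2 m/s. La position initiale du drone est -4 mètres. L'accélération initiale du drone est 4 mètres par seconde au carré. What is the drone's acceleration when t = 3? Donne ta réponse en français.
Nous devons intégrer notre équation du jerk j(t) = 18 - 48·t 1 fois. La primitive du jerk est l'accélération. En utilisant a(0) = 4, nous obtenons a(t) = -24·t^2 + 18·t + 4. De l'équation de l'accélération a(t) = -24·t^2 + 18·t + 4, nous substituons t = 3 pour obtenir a = -158.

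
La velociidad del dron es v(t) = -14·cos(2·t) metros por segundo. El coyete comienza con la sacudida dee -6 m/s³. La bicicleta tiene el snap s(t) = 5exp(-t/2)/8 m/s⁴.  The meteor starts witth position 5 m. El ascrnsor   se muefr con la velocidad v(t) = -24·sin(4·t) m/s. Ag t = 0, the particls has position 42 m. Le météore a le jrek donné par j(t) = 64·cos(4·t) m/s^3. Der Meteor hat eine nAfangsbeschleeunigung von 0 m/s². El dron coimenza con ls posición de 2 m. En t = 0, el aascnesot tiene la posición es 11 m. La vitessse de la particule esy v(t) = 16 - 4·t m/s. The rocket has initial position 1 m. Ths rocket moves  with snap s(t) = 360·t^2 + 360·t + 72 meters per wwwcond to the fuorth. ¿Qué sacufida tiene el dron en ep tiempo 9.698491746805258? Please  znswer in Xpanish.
Partiendo de la velocidad v(t) = -14·cos(2·t), tomamos 2 derivadas. La derivada de la velocidad da la aceleración: a(t) = 28·sin(2·t). Derivando la aceleración, obtenemos la sacudida: j(t) = 56·cos(2·t). De la ecuación de la sacudida j(t) = 56·cos(2·t), sustituimos t = 9.698491746805258 para obtener j = 47.8165114034657.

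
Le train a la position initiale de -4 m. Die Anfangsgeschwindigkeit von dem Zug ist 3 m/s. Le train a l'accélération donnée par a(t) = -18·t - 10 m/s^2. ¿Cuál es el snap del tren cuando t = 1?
Para resolver esto, necesitamos tomar 2 derivadas de nuestra ecuación de la aceleración a(t) = -18·t - 10. Tomando d/dt de a(t), encontramos j(t) = -18. Derivando la sacudida, obtenemos el snap: s(t) = 0. De la ecuación del snap s(t) = 0, sustituimos t = 1 para obtener s = 0.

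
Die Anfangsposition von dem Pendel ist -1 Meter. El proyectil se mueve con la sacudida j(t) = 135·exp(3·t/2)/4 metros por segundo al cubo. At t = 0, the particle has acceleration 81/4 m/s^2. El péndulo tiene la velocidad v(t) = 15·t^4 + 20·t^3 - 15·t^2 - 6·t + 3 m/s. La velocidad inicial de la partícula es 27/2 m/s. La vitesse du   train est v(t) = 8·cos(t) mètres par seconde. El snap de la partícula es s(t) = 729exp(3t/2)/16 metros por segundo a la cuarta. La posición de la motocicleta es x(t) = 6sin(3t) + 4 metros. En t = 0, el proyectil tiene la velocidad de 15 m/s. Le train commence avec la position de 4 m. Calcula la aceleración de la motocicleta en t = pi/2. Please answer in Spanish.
Debemos derivar nuestra ecuación de la posición x(t) = 6·sin(3·t) + 4 2 veces. Derivando la posición, obtenemos la velocidad: v(t) = 18·cos(3·t). La derivada de la velocidad da la aceleración: a(t) = -54·sin(3·t). Tenemos la aceleración a(t) = -54·sin(3·t). Sustituyendo t = pi/2: a(pi/2) = 54.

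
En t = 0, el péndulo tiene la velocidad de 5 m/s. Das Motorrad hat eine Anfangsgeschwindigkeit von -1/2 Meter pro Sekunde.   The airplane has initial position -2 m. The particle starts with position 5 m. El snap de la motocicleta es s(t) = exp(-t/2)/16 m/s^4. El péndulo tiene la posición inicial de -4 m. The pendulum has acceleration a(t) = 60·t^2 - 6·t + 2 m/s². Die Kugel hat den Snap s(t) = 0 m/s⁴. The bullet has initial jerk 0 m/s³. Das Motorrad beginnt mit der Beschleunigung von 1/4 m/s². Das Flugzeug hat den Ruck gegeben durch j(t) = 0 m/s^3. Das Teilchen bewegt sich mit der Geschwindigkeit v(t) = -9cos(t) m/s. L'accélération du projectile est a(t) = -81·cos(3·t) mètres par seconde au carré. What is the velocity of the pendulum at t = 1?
To solve this, we need to take 1 integral of our acceleration equation a(t) = 60·t^2 - 6·t + 2. The antiderivative of acceleration, with v(0) = 5, gives velocity: v(t) = 20·t^3 - 3·t^2 + 2·t + 5. We have velocity v(t) = 20·t^3 - 3·t^2 + 2·t + 5. Substituting t = 1: v(1) = 24.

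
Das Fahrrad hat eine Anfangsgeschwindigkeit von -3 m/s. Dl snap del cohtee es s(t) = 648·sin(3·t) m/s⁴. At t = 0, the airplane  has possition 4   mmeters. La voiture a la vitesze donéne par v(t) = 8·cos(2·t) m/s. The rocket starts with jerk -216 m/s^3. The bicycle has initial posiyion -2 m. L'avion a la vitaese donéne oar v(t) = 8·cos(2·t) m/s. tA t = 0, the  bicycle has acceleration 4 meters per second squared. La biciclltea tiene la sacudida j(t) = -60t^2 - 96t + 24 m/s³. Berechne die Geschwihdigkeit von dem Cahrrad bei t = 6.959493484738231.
Ausgehend von dem Ruck j(t) = -60·t^2 - 96·t + 24, nehmen wir 2 Stammfunktionen. Das Integral von dem Ruck ist die Beschleunigung. Mit a(0) = 4 erhalten wir a(t) = -20·t^3 - 48·t^2 + 24·t + 4. Mit ∫a(t)dt und Anwendung von v(0) = -3, finden wir v(t) = -5·t^4 - 16·t^3 + 12·t^2 + 4·t - 3. Mit v(t) = -5·t^4 - 16·t^3 + 12·t^2 + 4·t - 3 und Einsetzen von t = 6.959493484738231, finden wir v = -16516.7543027276.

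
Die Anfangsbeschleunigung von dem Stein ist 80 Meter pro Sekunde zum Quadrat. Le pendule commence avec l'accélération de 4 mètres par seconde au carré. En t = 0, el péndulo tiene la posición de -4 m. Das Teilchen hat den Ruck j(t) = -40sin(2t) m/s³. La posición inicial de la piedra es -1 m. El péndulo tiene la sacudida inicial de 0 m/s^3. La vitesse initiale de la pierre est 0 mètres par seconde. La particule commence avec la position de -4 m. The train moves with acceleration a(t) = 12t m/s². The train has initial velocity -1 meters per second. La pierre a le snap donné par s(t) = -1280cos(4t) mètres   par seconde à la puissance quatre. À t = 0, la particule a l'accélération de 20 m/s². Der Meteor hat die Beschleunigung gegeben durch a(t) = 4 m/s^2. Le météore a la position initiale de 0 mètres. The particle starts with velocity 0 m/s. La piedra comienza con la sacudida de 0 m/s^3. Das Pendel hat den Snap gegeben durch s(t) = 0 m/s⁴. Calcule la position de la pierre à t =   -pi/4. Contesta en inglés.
To find the answer, we compute 4 integrals of s(t) = -1280·cos(4·t). Integrating snap and using the initial condition j(0) = 0, we get j(t) = -320·sin(4·t). Finding the integral of j(t) and using a(0) = 80: a(t) = 80·cos(4·t). Integrating acceleration and using the initial condition v(0) = 0, we get v(t) = 20·sin(4·t). The integral of velocity, with x(0) = -1, gives position: x(t) = 4 - 5·cos(4·t). From the given position equation x(t) = 4 - 5·cos(4·t), we substitute t = -pi/4 to get x = 9.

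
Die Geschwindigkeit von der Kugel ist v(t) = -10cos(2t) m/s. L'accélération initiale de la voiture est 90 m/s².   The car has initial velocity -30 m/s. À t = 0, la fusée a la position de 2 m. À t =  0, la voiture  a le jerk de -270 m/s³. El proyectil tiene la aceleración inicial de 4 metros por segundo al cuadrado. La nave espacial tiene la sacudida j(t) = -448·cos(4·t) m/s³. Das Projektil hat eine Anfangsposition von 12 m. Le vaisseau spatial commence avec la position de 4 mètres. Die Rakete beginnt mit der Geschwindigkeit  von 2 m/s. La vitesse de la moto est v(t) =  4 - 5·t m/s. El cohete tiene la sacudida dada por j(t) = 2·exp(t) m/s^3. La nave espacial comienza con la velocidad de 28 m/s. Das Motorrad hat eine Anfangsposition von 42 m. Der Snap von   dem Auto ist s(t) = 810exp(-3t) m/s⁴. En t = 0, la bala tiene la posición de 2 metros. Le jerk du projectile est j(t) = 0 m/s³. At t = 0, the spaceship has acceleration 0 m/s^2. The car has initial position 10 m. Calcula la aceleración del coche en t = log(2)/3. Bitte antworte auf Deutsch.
Wir müssen das Integral unserer Gleichung für den Snap s(t) = 810·exp(-3·t) 2-mal finden. Durch Integration von dem Snap und Verwendung der Anfangsbedingung j(0) = -270, erhalten wir j(t) = -270·exp(-3·t). Das Integral von dem Ruck, mit a(0) = 90, ergibt die Beschleunigung: a(t) = 90·exp(-3·t). Aus der Gleichung für die Beschleunigung a(t) = 90·exp(-3·t), setzen wir t = log(2)/3 ein und erhalten a = 45.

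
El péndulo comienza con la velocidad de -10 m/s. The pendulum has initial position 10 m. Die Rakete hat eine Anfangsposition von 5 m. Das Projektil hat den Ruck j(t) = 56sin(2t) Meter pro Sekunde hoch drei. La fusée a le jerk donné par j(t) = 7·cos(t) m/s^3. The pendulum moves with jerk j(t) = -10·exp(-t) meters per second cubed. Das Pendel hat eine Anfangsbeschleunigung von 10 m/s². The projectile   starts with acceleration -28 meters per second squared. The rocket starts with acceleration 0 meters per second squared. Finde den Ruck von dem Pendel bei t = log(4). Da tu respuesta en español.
De la ecuación de la sacudida j(t) = -10·exp(-t), sustituimos t = log(4) para obtener j = -5/2.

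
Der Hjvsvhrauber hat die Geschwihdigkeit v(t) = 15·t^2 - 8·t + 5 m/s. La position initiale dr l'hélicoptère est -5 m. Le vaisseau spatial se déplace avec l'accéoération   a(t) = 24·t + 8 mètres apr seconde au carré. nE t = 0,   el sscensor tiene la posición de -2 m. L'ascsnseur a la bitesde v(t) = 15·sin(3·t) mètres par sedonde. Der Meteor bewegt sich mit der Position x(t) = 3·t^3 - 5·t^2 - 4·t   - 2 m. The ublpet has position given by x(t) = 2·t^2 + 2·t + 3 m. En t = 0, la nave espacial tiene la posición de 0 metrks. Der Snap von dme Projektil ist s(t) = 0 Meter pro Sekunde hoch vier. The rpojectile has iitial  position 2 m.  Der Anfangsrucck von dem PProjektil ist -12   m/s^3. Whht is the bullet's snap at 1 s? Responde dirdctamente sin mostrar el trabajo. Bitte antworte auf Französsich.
La réponse est 0.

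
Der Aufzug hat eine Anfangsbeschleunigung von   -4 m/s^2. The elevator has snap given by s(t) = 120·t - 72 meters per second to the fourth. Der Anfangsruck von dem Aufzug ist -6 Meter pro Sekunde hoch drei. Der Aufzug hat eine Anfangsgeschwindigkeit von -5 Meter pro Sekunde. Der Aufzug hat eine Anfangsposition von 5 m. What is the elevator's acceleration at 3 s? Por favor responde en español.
Para resolver esto, necesitamos tomar 2 integrales de nuestra ecuación del snap s(t) = 120·t - 72. La antiderivada del snap, con j(0) = -6, da la sacudida: j(t) = 60·t^2 - 72·t - 6. La antiderivada de la sacudida, con a(0) = -4, da la aceleración: a(t) = 20·t^3 - 36·t^2 - 6·t - 4. De la ecuación de la aceleración a(t) = 20·t^3 - 36·t^2 - 6·t - 4, sustituimos t = 3 para obtener a = 194.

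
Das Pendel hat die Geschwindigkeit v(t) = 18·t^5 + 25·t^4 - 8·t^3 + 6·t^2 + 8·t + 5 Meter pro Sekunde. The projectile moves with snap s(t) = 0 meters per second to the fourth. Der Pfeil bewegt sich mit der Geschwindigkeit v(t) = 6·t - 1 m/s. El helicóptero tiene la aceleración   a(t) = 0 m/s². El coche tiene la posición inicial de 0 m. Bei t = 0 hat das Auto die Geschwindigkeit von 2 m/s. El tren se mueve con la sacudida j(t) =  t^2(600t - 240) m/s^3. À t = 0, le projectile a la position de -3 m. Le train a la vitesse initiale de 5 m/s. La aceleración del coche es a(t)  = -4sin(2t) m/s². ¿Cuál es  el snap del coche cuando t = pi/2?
Para resolver esto, necesitamos tomar 2 derivadas de nuestra ecuación de la aceleración a(t) = -4·sin(2·t). Derivando la aceleración, obtenemos la sacudida: j(t) = -8·cos(2·t). Derivando la sacudida, obtenemos el snap: s(t) = 16·sin(2·t). Usando s(t) = 16·sin(2·t) y sustituyendo t = pi/2, encontramos s = 0.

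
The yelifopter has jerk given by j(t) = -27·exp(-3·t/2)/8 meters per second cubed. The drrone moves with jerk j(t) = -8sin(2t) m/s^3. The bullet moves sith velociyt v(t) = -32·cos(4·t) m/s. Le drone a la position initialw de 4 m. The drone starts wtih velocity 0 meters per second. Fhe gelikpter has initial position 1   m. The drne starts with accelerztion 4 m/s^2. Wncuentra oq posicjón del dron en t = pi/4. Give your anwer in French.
Nous devons intégrer notre équation du jerk j(t) = -8·sin(2·t) 3 fois. La primitive du jerk, avec a(0) = 4, donne l'accélération: a(t) = 4·cos(2·t). En prenant ∫a(t)dt et en appliquant v(0) = 0, nous trouvons v(t) = 2·sin(2·t). L'intégrale de la vitesse est la position. En utilisant x(0) = 4, nous obtenons x(t) = 5 - cos(2·t). Nous avons la position x(t) = 5 - cos(2·t). En substituant t = pi/4: x(pi/4) = 5.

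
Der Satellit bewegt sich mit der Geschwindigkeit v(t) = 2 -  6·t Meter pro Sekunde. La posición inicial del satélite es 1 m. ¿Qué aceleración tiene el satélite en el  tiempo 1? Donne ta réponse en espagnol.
Para resolver esto, necesitamos tomar 1 derivada de nuestra ecuación de la velocidad v(t) = 2 - 6·t. La derivada de la velocidad da la aceleración: a(t) = -6. Usando a(t) = -6 y sustituyendo t = 1, encontramos a = -6.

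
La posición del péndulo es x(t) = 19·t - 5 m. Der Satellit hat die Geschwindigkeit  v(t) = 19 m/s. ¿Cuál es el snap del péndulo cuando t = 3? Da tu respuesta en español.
Para resolver esto, necesitamos tomar 4 derivadas de nuestra ecuación de la posición x(t) = 19·t - 5. Tomando d/dt de x(t), encontramos v(t) = 19. Tomando d/dt de v(t), encontramos a(t) = 0. Derivando la aceleración, obtenemos la sacudida: j(t) = 0. Tomando d/dt de j(t), encontramos s(t) = 0. De la ecuación del snap s(t) = 0, sustituimos t = 3 para obtener s = 0.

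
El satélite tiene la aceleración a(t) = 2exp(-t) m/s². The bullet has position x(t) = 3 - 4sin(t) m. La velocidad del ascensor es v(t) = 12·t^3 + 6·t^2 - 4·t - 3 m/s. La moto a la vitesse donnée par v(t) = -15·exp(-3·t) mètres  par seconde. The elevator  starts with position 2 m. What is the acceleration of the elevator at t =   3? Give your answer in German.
Ausgehend von der Geschwindigkeit v(t) = 12·t^3 + 6·t^2 - 4·t - 3, nehmen wir 1 Ableitung. Die Ableitung von der Geschwindigkeit ergibt die Beschleunigung: a(t) = 36·t^2 + 12·t - 4. Aus der Gleichung für die Beschleunigung a(t) = 36·t^2 + 12·t - 4, setzen wir t = 3 ein und erhalten a = 356.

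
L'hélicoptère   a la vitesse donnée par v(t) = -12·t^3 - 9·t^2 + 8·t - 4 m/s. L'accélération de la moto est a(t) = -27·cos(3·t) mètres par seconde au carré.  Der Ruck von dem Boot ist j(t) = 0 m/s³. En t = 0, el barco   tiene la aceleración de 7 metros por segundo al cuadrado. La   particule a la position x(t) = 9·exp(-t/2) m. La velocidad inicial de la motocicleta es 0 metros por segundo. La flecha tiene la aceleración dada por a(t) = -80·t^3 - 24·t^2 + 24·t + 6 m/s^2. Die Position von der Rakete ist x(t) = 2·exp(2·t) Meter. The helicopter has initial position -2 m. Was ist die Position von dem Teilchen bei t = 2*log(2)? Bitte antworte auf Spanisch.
Tenemos la posición x(t) = 9·exp(-t/2). Sustituyendo t = 2*log(2): x(2*log(2)) = 9/2.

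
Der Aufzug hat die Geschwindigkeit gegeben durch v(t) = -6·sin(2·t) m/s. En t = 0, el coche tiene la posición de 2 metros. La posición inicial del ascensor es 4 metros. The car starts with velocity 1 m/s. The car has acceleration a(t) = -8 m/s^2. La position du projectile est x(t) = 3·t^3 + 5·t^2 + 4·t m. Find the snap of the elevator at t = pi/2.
We must differentiate our velocity equation v(t) = -6·sin(2·t) 3 times. Taking d/dt of v(t), we find a(t) = -12·cos(2·t). Differentiating acceleration, we get jerk: j(t) = 24·sin(2·t). The derivative of jerk gives snap: s(t) = 48·cos(2·t). We have snap s(t) = 48·cos(2·t). Substituting t = pi/2: s(pi/2) = -48.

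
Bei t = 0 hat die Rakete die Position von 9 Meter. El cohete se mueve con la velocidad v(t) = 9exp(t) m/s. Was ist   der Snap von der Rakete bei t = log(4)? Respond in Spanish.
Debemos derivar nuestra ecuación de la velocidad v(t) = 9·exp(t) 3 veces. Tomando d/dt de v(t), encontramos a(t) = 9·exp(t). Derivando la aceleración, obtenemos la sacudida: j(t) = 9·exp(t). La derivada de la sacudida da el snap: s(t) = 9·exp(t). Tenemos el snap s(t) = 9·exp(t). Sustituyendo t = log(4): s(log(4)) = 36.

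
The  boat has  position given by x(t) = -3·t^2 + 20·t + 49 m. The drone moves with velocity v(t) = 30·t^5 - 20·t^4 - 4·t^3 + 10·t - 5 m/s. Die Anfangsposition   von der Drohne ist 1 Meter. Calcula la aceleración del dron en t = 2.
Debemos derivar nuestra ecuación de la velocidad v(t) = 30·t^5 - 20·t^4 - 4·t^3 + 10·t - 5 1 vez. La derivada de la velocidad da la aceleración: a(t) = 150·t^4 - 80·t^3 - 12·t^2 + 10. De la ecuación de la aceleración a(t) = 150·t^4 - 80·t^3 - 12·t^2 + 10, sustituimos t = 2 para obtener a = 1722.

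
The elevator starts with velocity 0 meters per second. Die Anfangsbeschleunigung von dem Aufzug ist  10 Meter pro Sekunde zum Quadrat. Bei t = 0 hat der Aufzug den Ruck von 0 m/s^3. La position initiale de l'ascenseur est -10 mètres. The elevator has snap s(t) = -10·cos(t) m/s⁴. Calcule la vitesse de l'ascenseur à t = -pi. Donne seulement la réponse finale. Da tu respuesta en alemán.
Bei t = -pi, v = 0.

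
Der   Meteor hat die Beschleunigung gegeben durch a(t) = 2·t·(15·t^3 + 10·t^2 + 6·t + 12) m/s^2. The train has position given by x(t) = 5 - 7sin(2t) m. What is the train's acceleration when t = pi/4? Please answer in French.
En partant de la position x(t) = 5 - 7·sin(2·t), nous prenons 2 dérivées. La dérivée de la position donne la vitesse: v(t) = -14·cos(2·t). En prenant d/dt de v(t), nous trouvons a(t) = 28·sin(2·t). De l'équation de l'accélération a(t) = 28·sin(2·t), nous substituons t = pi/4 pour obtenir a = 28.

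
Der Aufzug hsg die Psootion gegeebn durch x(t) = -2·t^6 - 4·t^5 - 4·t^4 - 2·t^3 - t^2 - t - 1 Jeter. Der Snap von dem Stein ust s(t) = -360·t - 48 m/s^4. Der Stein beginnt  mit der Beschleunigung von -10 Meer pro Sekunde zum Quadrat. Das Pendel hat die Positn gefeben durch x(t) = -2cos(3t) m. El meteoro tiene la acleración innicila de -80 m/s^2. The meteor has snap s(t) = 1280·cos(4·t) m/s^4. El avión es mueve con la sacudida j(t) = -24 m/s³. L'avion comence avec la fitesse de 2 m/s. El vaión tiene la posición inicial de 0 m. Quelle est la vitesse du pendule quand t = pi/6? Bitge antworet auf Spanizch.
Para resolver esto, necesitamos tomar 1 derivada de nuestra ecuación de la posición x(t) = -2·cos(3·t). Tomando d/dt de x(t), encontramos v(t) = 6·sin(3·t). Tenemos la velocidad v(t) = 6·sin(3·t). Sustituyendo t = pi/6: v(pi/6) = 6.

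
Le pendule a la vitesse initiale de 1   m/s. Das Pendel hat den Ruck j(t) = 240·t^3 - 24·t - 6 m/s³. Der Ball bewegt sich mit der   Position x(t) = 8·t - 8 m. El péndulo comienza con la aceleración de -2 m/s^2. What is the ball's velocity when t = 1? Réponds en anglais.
We must differentiate our position equation x(t) = 8·t - 8 1 time. The derivative of position gives velocity: v(t) = 8. We have velocity v(t) = 8. Substituting t = 1: v(1) = 8.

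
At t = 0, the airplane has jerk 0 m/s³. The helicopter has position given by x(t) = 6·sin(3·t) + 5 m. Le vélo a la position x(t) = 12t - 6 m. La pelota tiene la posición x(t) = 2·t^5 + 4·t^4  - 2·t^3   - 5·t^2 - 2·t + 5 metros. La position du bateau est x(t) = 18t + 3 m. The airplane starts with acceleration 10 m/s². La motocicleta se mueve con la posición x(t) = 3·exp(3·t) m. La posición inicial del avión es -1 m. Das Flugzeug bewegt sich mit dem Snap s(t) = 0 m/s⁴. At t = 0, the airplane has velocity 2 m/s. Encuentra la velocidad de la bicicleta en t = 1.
Para resolver esto, necesitamos tomar 1 derivada de nuestra ecuación de la posición x(t) = 12·t - 6. Tomando d/dt de x(t), encontramos v(t) = 12. Usando v(t) = 12 y sustituyendo t = 1, encontramos v = 12.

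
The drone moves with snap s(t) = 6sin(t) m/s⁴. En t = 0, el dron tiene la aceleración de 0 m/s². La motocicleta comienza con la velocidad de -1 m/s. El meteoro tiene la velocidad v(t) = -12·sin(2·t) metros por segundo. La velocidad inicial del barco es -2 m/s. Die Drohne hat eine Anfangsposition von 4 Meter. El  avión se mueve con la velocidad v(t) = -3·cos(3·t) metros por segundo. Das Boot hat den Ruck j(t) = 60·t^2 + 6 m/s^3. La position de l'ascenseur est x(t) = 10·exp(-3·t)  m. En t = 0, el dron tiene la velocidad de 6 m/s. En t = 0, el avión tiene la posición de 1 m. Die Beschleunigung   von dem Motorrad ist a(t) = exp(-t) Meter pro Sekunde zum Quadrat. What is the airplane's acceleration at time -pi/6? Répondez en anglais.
We must differentiate our velocity equation v(t) = -3·cos(3·t) 1 time. Differentiating velocity, we get acceleration: a(t) = 9·sin(3·t). We have acceleration a(t) = 9·sin(3·t). Substituting t = -pi/6: a(-pi/6) = -9.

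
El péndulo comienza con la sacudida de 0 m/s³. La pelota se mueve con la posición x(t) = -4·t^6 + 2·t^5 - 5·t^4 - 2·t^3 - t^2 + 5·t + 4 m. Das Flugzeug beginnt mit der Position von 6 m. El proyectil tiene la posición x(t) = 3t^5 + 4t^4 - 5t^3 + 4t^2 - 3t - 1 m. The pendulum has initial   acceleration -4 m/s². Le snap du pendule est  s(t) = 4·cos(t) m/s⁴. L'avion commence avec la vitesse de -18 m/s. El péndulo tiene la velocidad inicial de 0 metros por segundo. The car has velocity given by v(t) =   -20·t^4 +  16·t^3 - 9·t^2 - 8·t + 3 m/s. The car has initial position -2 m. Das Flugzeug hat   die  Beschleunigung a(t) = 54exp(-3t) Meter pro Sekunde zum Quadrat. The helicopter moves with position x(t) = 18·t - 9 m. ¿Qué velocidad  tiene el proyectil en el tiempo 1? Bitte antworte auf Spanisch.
Debemos derivar nuestra ecuación de la posición x(t) = 3·t^5 + 4·t^4 - 5·t^3 + 4·t^2 - 3·t - 1 1 vez. La derivada de la posición da la velocidad: v(t) = 15·t^4 + 16·t^3 - 15·t^2 + 8·t - 3. De la ecuación de la velocidad v(t) = 15·t^4 + 16·t^3 - 15·t^2 + 8·t - 3, sustituimos t = 1 para obtener v = 21.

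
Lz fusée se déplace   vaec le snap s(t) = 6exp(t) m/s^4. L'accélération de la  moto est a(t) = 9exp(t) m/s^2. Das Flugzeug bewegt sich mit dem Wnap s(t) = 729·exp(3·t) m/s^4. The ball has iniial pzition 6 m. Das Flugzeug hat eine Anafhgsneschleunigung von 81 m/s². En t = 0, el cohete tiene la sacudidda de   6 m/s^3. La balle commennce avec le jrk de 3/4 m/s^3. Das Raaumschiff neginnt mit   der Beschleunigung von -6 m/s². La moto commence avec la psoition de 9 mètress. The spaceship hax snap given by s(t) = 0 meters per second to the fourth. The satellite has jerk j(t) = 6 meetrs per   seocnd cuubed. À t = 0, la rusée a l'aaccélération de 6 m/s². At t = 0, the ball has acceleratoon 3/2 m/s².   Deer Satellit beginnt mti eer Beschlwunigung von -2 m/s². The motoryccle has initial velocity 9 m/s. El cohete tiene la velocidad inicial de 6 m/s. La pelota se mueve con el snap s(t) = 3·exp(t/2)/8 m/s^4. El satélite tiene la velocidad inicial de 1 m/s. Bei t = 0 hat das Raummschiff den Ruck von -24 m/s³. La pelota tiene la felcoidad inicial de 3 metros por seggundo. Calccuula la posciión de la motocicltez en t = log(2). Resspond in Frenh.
Nous devons trouver l'intégrale de notre équation de l'accélération a(t) = 9·exp(t) 2 fois. En prenant ∫a(t)dt et en appliquant v(0) = 9, nous trouvons v(t) = 9·exp(t). L'intégrale de la vitesse, avec x(0) = 9, donne la position: x(t) = 9·exp(t). Nous avons la position x(t) = 9·exp(t). En substituant t = log(2): x(log(2)) = 18.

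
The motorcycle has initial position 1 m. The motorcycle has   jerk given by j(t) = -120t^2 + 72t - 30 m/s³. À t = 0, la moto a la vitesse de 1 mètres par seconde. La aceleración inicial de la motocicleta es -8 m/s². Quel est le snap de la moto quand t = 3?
En partant du jerk j(t) = -120·t^2 + 72·t - 30, nous prenons 1 dérivée. En dérivant le jerk, nous obtenons le snap: s(t) = 72 - 240·t. En utilisant s(t) = 72 - 240·t et en substituant t = 3, nous trouvons s = -648.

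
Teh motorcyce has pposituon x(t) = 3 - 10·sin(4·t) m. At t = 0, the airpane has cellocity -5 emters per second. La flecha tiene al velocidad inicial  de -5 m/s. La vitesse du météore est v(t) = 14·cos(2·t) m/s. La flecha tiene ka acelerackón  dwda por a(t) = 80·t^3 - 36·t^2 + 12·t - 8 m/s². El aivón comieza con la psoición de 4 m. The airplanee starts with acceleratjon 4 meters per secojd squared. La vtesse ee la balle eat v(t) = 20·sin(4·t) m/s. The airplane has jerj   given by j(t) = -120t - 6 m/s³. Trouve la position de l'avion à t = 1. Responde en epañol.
Debemos encontrar la antiderivada de nuestra ecuación de la sacudida j(t) = -120·t - 6 3 veces. La integral de la sacudida, con a(0) = 4, da la aceleración: a(t) = -60·t^2 - 6·t + 4. La antiderivada de la aceleración es la velocidad. Usando v(0) = -5, obtenemos v(t) = -20·t^3 - 3·t^2 + 4·t - 5. La integral de la velocidad, con x(0) = 4, da la posición: x(t) = -5·t^4 - t^3 + 2·t^2 - 5·t + 4. Tenemos la posición x(t) = -5·t^4 - t^3 + 2·t^2 - 5·t + 4. Sustituyendo t = 1: x(1) = -5.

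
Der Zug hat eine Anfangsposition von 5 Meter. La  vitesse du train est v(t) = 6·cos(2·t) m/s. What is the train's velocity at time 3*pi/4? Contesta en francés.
Nous avons la vitesse v(t) = 6·cos(2·t). En substituant t = 3*pi/4: v(3*pi/4) = 0.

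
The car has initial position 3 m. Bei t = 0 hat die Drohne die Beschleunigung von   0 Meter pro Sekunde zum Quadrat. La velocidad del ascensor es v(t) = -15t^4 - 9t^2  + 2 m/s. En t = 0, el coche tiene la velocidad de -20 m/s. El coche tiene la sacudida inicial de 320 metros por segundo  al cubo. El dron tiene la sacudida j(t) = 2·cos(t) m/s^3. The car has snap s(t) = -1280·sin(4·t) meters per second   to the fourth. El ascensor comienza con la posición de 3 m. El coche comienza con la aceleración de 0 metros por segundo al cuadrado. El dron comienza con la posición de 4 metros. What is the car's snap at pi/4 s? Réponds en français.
En utilisant s(t) = -1280·sin(4·t) et en substituant t = pi/4, nous trouvons s = 0.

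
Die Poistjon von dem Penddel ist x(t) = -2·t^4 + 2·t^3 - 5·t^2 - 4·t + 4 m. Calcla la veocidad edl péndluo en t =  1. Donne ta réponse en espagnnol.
Debemos derivar nuestra ecuación de la posición x(t) = -2·t^4 + 2·t^3 - 5·t^2 - 4·t + 4 1 vez. La derivada de la posición da la velocidad: v(t) = -8·t^3 + 6·t^2 - 10·t - 4. Tenemos la velocidad v(t) = -8·t^3 + 6·t^2 - 10·t - 4. Sustituyendo t = 1: v(1) = -16.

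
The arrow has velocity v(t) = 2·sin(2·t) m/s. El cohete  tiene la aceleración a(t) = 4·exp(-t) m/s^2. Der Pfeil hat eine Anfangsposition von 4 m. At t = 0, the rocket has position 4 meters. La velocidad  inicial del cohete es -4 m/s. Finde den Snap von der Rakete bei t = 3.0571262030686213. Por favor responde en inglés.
Starting from acceleration a(t) = 4·exp(-t), we take 2 derivatives. Taking d/dt of a(t), we find j(t) = -4·exp(-t). Differentiating jerk, we get snap: s(t) = 4·exp(-t). From the given snap equation s(t) = 4·exp(-t), we substitute t = 3.0571262030686213 to get s = 0.188090538944584.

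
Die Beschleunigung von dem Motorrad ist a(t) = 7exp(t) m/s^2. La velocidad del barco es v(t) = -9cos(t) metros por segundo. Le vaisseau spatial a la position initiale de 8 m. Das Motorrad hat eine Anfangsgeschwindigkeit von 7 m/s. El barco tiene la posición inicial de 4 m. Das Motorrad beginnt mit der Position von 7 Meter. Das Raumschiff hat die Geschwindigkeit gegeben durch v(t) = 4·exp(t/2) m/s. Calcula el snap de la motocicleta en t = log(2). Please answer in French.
En partant de l'accélération a(t) = 7·exp(t), nous prenons 2 dérivées. En dérivant l'accélération, nous obtenons le jerk: j(t) = 7·exp(t). La dérivée du jerk donne le snap: s(t) = 7·exp(t). En utilisant s(t) = 7·exp(t) et en substituant t = log(2), nous trouvons s = 14.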